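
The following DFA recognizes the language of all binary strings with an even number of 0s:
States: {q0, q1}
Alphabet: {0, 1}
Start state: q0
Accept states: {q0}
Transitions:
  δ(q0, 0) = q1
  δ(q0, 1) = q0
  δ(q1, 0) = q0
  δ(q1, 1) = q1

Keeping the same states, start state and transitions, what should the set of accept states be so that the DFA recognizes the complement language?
The DFA is complete (every state has a transition on every symbol), so the complement
is recognized by the same DFA with accepting and non-accepting states swapped.
Original accept states: {q0}
Complement accept states = All states - Original accept states
= {q0, q1} - {q0}
= {q1}
Complement language: strings with an ODD number of 0s

Final answer: {q1}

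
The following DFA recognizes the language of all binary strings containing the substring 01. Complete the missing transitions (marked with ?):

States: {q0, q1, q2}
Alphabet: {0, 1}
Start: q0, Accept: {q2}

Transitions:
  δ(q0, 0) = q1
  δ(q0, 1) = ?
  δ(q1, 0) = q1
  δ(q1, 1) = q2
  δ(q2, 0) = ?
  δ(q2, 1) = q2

What each state remembers (consistent with the given transitions and accept states):
  q0: 01 not seen yet and the last symbol was not 0
  q1: 01 not seen yet and the last symbol was 0
  q2: the substring 01 has already been seen
Filling in the missing entries:
  δ(q0, 1): in q0 (01 not seen yet and the last symbol was not 0), after reading 1 we have: 01 not seen yet and the last symbol was not 0 → q0
  δ(q2, 0): in q2 (the substring 01 has already been seen), after reading 0 we have: the substring 01 has already been seen → q2

Final answer: δ(q0, 1) = q0; δ(q2, 0) = q2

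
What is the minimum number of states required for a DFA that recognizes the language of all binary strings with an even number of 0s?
Language: binary strings with an even number of 0s
Lower bound (Myhill–Nerode): the prefixes ε, 0 are pairwise distinguishable:
  ε vs 0: suffix ε distinguishes them (ε has zero 0s (accepted), 0 has one 0 (rejected))
So any DFA needs at least 2 states.
Upper bound: a DFA with 2 states exists (one state per class above).
Minimum states: 2

Final answer: 2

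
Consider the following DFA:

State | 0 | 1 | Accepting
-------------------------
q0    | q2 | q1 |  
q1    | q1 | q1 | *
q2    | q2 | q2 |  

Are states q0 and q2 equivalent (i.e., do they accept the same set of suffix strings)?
Try the suffix "1".
From q0: q0 → q1 — accepting.
From q2: q2 → q2 — not accepting.
The two states disagree on this suffix, so they are not equivalent.

Final answer: No. Distinguishing string: "1" - accepted from q0 but not from q2.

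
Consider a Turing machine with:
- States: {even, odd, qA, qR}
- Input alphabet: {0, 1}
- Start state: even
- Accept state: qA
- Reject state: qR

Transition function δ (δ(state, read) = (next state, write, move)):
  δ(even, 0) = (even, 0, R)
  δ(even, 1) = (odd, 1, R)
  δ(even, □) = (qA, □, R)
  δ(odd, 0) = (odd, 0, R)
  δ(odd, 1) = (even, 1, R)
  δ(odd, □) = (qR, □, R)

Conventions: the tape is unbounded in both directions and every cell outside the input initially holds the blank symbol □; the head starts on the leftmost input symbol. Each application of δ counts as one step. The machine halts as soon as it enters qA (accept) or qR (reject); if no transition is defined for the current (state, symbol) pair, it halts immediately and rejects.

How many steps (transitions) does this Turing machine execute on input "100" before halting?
Step 0: [even]100 (head at position 0)
Step 1: δ(even, 1) = (odd, 1, R)  ⊢  1[odd]00 (head at position 1)
Step 2: δ(odd, 0) = (odd, 0, R)  ⊢  10[odd]0 (head at position 2)
Step 3: δ(odd, 0) = (odd, 0, R)  ⊢  100[odd]□ (head at position 3)
Step 4: δ(odd, □) = (qR, □, R)  ⊢  100□[qR]□ (head at position 4)
The machine is in qR, so it halts and rejects.
Number of transitions executed: 4.

Final answer: 4 steps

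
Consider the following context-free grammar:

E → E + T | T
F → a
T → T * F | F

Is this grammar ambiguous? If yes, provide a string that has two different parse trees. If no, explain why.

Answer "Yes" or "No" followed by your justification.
This is the standard stratified expression grammar: '+' is introduced only by the left-recursive rule E → E + T and '*' only by the left-recursive rule T → T * F, with F → a. For any string, the last '+' must be the one produced at the root E (everything after it is a T containing no '+'), and likewise within each T the last '*' is produced at its root. This fixes the parse tree uniquely (left-associative, '*' binding tighter than '+'), so every string has exactly one parse tree.

Final answer: No - the grammar is unambiguous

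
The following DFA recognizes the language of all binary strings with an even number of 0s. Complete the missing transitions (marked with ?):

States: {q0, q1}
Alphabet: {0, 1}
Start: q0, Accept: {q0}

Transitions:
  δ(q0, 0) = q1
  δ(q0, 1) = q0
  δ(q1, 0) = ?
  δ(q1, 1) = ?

What each state remembers (consistent with the given transitions and accept states):
  q0: an even number of 0s has been read so far
  q1: an odd number of 0s has been read so far
Filling in the missing entries:
  δ(q1, 0): in q1 (an odd number of 0s has been read so far), after reading 0 we have: an even number of 0s has been read so far → q0
  δ(q1, 1): in q1 (an odd number of 0s has been read so far), after reading 1 we have: an odd number of 0s has been read so far → q1

Final answer: δ(q1, 0) = q0; δ(q1, 1) = q1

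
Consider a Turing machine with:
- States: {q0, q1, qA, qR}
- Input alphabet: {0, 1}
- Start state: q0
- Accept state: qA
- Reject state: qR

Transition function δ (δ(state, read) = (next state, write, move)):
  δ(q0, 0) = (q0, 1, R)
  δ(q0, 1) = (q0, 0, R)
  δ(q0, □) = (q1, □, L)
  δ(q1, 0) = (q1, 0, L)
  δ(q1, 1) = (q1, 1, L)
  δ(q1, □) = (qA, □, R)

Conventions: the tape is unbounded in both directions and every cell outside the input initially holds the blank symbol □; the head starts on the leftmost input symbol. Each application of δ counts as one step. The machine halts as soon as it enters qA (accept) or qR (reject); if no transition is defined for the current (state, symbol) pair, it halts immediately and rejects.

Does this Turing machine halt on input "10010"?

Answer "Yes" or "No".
Step 0: [q0]10010 (head at position 0)
Step 1: δ(q0, 1) = (q0, 0, R)  ⊢  0[q0]0010 (head at position 1)
Step 2: δ(q0, 0) = (q0, 1, R)  ⊢  01[q0]010 (head at position 2)
Step 3: δ(q0, 0) = (q0, 1, R)  ⊢  011[q0]10 (head at position 3)
Step 4: δ(q0, 1) = (q0, 0, R)  ⊢  0110[q0]0 (head at position 4)
Step 5: δ(q0, 0) = (q0, 1, R)  ⊢  01101[q0]□ (head at position 5)
Step 6: δ(q0, □) = (q1, □, L)  ⊢  0110[q1]1□ (head at position 4)
Step 7: δ(q1, 1) = (q1, 1, L)  ⊢  011[q1]01□ (head at position 3)
Step 8: δ(q1, 0) = (q1, 0, L)  ⊢  01[q1]101□ (head at position 2)
Step 9: δ(q1, 1) = (q1, 1, L)  ⊢  0[q1]1101□ (head at position 1)
Step 10: δ(q1, 1) = (q1, 1, L)  ⊢  [q1]01101□ (head at position 0)
Step 11: δ(q1, 0) = (q1, 0, L)  ⊢  [q1]□01101□ (head at position -1)
Step 12: δ(q1, □) = (qA, □, R)  ⊢  □[qA]01101□ (head at position 0)
The machine is in qA, so it halts and accepts.
It halts after 12 steps.

Final answer: Yes - halts after 12 steps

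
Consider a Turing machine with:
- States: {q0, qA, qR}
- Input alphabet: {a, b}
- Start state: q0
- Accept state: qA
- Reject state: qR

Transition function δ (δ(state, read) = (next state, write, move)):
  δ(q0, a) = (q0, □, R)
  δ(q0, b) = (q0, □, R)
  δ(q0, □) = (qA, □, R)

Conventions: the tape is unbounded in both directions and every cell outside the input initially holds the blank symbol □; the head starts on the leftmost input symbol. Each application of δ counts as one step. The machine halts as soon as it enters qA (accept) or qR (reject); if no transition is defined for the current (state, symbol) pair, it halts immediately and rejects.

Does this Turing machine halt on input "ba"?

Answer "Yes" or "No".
Step 0: [q0]ba (head at position 0)
Step 1: δ(q0, b) = (q0, □, R)  ⊢  □[q0]a (head at position 1)
Step 2: δ(q0, a) = (q0, □, R)  ⊢  □□[q0]□ (head at position 2)
Step 3: δ(q0, □) = (qA, □, R)  ⊢  □□□[qA]□ (head at position 3)
The machine is in qA, so it halts and accepts.
It halts after 3 steps.

Final answer: Yes - halts after 3 steps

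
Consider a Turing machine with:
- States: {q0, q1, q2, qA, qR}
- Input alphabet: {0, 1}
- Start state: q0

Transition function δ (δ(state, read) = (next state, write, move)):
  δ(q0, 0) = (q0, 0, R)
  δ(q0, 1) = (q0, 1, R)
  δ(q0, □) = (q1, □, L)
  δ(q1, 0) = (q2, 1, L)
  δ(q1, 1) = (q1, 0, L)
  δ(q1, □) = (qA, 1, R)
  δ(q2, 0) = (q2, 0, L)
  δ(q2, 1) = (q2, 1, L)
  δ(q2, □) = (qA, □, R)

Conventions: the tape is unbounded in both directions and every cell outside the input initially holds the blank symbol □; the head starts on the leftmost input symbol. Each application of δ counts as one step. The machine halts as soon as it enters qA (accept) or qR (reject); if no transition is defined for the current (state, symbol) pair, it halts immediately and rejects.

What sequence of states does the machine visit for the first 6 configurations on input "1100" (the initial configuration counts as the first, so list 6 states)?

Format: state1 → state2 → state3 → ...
Step 0: [q0]1100 (head at position 0)
Step 1: δ(q0, 1) = (q0, 1, R)  ⊢  1[q0]100 (head at position 1)
Step 2: δ(q0, 1) = (q0, 1, R)  ⊢  11[q0]00 (head at position 2)
Step 3: δ(q0, 0) = (q0, 0, R)  ⊢  110[q0]0 (head at position 3)
Step 4: δ(q0, 0) = (q0, 0, R)  ⊢  1100[q0]□ (head at position 4)
Step 5: δ(q0, □) = (q1, □, L)  ⊢  110[q1]0□ (head at position 3)
Reading off the states of these 6 configurations: q0 → q0 → q0 → q0 → q0 → q1

Final answer: q0 → q0 → q0 → q0 → q0 → q1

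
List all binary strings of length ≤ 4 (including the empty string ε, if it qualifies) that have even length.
Checking every binary string of length 0 to 4:
  Length 0: accepted: ε | rejected: (none)
  Length 1: accepted: (none) | rejected: 0, 1
  Length 2: accepted: 00, 01, 10, 11 | rejected: (none)
  Length 3: accepted: (none) | rejected: 000, 001, 010, 011, 100, 101, 110, 111
  Length 4: accepted: 0000, 0001, 0010, 0011, 0100, 0101, 0110, 0111, 1000, 1001, 1010, 1011, 1100, 1101, 1110, 1111 | rejected: (none)
Total: 21 string(s).

Final answer: ε, 00, 01, 10, 11, 0000, 0001, 0010, 0011, 0100, 0101, 0110, 0111, 1000, 1001, 1010, 1011, 1100, 1101, 1110, 1111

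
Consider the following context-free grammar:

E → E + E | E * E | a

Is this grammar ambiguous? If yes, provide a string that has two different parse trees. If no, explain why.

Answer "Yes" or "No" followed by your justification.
Two different leftmost derivations of a + a * a:
  (1) E ⇒ E + E ⇒ a + E ⇒ a + E * E ⇒ a + a * E ⇒ a + a * a   (tree groups a + (a * a))
  (2) E ⇒ E * E ⇒ E + E * E ⇒ a + E * E ⇒ a + a * E ⇒ a + a * a   (tree groups (a + a) * a)
Two distinct leftmost derivations = two distinct parse trees, so the grammar is ambiguous.

Final answer: Yes - the string 'a + a * a' has two distinct leftmost derivations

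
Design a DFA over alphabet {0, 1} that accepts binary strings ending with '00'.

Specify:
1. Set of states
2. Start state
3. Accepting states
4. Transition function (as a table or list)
One valid DFA (any DFA recognizing the same language is acceptable):
States: {q0, q1, q2}
Start: q0
Accepting: {q2}
Transitions (accepting states marked with *):
State | 0 | 1 | Accepting
-------------------------
q0    | q1 | q0 |  
q1    | q2 | q0 |  
q2    | q2 | q0 | *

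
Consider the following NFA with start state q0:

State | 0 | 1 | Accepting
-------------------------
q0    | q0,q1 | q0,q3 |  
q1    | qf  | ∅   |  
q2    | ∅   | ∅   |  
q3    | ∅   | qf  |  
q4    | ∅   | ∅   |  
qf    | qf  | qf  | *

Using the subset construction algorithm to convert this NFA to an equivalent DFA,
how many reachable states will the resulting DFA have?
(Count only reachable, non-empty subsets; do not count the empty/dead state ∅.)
Start subset: {q0}
{q0}: on 0 → {q0, q1}, on 1 → {q0, q3}
{q0, q1}: on 0 → {q0, q1, qf}, on 1 → {q0, q3}
{q0, q3}: on 0 → {q0, q1}, on 1 → {q0, q3, qf}
{q0, q1, qf}: on 0 → {q0, q1, qf}, on 1 → {q0, q3, qf}
{q0, q3, qf}: on 0 → {q0, q1, qf}, on 1 → {q0, q3, qf}
Reachable non-empty subsets: {q0}, {q0, q1}, {q0, q3}, {q0, q1, qf}, {q0, q3, qf} — 5 in total.

Final answer: 5 states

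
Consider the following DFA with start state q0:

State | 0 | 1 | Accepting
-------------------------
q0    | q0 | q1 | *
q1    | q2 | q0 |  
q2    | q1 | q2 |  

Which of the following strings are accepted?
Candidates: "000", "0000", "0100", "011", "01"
"000": q0 → q0 → q0 → q0; q0 is accepting → accepted
"0000": q0 → q0 → q0 → q0 → q0; q0 is accepting → accepted
"0100": q0 → q0 → q1 → q2 → q1; q1 is not accepting → rejected
"011": q0 → q0 → q1 → q0; q0 is accepting → accepted
"01": q0 → q0 → q1; q1 is not accepting → rejected

Final answer: "000", "0000", "011"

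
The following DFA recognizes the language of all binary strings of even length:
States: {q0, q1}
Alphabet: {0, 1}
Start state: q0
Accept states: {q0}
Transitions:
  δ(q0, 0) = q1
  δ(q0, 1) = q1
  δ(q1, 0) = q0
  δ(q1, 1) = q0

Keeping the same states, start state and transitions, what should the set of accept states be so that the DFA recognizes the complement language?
The DFA is complete (every state has a transition on every symbol), so the complement
is recognized by the same DFA with accepting and non-accepting states swapped.
Original accept states: {q0}
Complement accept states = All states - Original accept states
= {q0, q1} - {q0}
= {q1}
Complement language: strings of ODD length

Final answer: {q1}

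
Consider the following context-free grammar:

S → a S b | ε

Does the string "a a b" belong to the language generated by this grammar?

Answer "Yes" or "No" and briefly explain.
Every derivation applies S → a S b some number n of times and then S → ε, producing a^n b^n with equally many a's and b's. The string a a b has two a's but only one b, so it cannot be derived.

Final answer: No - no valid derivation exists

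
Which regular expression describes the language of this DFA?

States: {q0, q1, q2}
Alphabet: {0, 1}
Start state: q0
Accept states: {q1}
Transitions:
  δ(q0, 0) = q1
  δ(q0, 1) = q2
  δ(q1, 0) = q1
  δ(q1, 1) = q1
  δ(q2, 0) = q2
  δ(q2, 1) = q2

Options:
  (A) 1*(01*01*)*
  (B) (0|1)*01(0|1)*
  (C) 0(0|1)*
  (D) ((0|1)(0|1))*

Testing sample strings against the DFA:
  '11111' -> rejected
  '11011' -> rejected
  '1000' -> rejected
  '00' -> accepted
Checking each option for a counterexample:
  (A) 1*(01*01*)*: ε is rejected by the DFA but matches the regex → eliminated
  (B) (0|1)*01(0|1)*: '0' is accepted by the DFA but does not match the regex → eliminated
  (C) 0(0|1)*: agrees with the DFA on all strings of length ≤ 4
  (D) ((0|1)(0|1))*: ε is rejected by the DFA but matches the regex → eliminated
Only (C) 0(0|1)* is consistent with the DFA.

Final answer: (C) 0(0|1)*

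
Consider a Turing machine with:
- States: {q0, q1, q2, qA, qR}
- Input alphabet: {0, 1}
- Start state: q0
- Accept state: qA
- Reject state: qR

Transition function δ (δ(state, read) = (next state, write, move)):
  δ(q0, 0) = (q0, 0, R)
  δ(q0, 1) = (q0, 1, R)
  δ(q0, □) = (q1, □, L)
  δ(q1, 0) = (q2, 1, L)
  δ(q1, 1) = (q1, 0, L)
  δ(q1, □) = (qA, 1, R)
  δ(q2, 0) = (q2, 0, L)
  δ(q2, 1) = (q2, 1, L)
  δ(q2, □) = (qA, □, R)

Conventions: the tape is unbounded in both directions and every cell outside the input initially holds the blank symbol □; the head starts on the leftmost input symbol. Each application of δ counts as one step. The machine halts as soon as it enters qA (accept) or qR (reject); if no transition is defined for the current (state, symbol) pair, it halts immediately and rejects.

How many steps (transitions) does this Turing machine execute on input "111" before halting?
Step 0: [q0]111 (head at position 0)
Step 1: δ(q0, 1) = (q0, 1, R)  ⊢  1[q0]11 (head at position 1)
Step 2: δ(q0, 1) = (q0, 1, R)  ⊢  11[q0]1 (head at position 2)
Step 3: δ(q0, 1) = (q0, 1, R)  ⊢  111[q0]□ (head at position 3)
Step 4: δ(q0, □) = (q1, □, L)  ⊢  11[q1]1□ (head at position 2)
Step 5: δ(q1, 1) = (q1, 0, L)  ⊢  1[q1]10□ (head at position 1)
Step 6: δ(q1, 1) = (q1, 0, L)  ⊢  [q1]100□ (head at position 0)
Step 7: δ(q1, 1) = (q1, 0, L)  ⊢  [q1]□000□ (head at position -1)
Step 8: δ(q1, □) = (qA, 1, R)  ⊢  1[qA]000□ (head at position 0)
The machine is in qA, so it halts and accepts.
Number of transitions executed: 8.

Final answer: 8 steps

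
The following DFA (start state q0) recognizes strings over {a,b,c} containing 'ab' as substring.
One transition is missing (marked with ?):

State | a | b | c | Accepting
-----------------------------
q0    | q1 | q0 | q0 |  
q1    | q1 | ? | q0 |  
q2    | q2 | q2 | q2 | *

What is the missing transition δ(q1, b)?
q2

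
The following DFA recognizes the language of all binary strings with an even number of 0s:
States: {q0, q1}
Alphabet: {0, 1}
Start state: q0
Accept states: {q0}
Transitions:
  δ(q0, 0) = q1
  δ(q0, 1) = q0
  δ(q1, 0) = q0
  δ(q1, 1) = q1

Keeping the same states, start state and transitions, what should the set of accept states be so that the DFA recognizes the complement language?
The DFA is complete (every state has a transition on every symbol), so the complement
is recognized by the same DFA with accepting and non-accepting states swapped.
Original accept states: {q0}
Complement accept states = All states - Original accept states
= {q0, q1} - {q0}
= {q1}
Complement language: strings with an ODD number of 0s

Final answer: {q1}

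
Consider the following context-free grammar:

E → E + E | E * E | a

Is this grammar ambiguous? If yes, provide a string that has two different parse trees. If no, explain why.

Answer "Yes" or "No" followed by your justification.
Two different leftmost derivations of a + a * a:
  (1) E ⇒ E + E ⇒ a + E ⇒ a + E * E ⇒ a + a * E ⇒ a + a * a   (tree groups a + (a * a))
  (2) E ⇒ E * E ⇒ E + E * E ⇒ a + E * E ⇒ a + a * E ⇒ a + a * a   (tree groups (a + a) * a)
Two distinct leftmost derivations = two distinct parse trees, so the grammar is ambiguous.

Final answer: Yes - the string 'a + a * a' has two distinct leftmost derivations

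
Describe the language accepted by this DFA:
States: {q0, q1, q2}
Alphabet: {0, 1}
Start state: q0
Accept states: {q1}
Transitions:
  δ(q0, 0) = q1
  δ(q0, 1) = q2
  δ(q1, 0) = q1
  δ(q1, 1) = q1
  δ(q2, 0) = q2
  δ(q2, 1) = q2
Analyzing the DFA structure:
Start state: q0
Accept states: {q1}
Interpreting what each state remembers (checking against the transitions):
  q0: nothing has been read yet
  q1: the first symbol was 0
  q2: the first symbol was 1 (trap state)
  δ(q0, 0): in q0 (nothing has been read yet), after reading 0 we have: the first symbol was 0 → q1
  δ(q0, 1): in q0 (nothing has been read yet), after reading 1 we have: the first symbol was 1 (trap state) → q2
  δ(q1, 0): in q1 (the first symbol was 0), after reading 0 we have: the first symbol was 0 → q1
  δ(q1, 1): in q1 (the first symbol was 0), after reading 1 we have: the first symbol was 0 → q1
  δ(q2, 0): in q2 (the first symbol was 1 (trap state)), after reading 0 we have: the first symbol was 1 (trap state) → q2
  δ(q2, 1): in q2 (the first symbol was 1 (trap state)), after reading 1 we have: the first symbol was 1 (trap state) → q2
A string is accepted iff it ends in {q1}, i.e. the first symbol was 0.
Language: All binary strings starting with 0

Final answer: All binary strings starting with 0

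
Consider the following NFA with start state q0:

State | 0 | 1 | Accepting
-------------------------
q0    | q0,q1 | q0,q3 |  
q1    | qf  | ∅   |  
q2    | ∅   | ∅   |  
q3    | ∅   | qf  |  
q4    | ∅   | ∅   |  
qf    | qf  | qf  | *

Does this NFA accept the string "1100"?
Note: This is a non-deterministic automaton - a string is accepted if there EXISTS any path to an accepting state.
Track the set of states the NFA could be in: start {q0}
Read '1': {q0} → {q0, q3}
Read '1': {q0, q3} → {q0, q3, qf}
Read '0': {q0, q3, qf} → {q0, q1, qf}
Read '0': {q0, q1, qf} → {q0, q1, qf}
Final set {q0, q1, qf} contains accepting state(s) {qf} → accepted.

Final answer: Yes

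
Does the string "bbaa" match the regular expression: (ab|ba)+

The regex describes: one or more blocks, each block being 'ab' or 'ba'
No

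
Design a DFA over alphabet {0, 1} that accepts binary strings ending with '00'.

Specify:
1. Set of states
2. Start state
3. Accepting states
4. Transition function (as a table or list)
One valid DFA (any DFA recognizing the same language is acceptable):
States: {q0, q1, q2}
Start: q0
Accepting: {q2}
Transitions (accepting states marked with *):
State | 0 | 1 | Accepting
-------------------------
q0    | q1 | q0 |  
q1    | q2 | q0 |  
q2    | q2 | q0 | *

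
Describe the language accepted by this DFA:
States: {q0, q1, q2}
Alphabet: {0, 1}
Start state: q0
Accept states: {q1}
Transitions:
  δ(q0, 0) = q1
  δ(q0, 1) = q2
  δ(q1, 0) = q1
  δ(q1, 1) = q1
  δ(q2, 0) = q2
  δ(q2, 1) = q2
Analyzing the DFA structure:
Start state: q0
Accept states: {q1}
Interpreting what each state remembers (checking against the transitions):
  q0: nothing has been read yet
  q1: the first symbol was 0
  q2: the first symbol was 1 (trap state)
  δ(q0, 0): in q0 (nothing has been read yet), after reading 0 we have: the first symbol was 0 → q1
  δ(q0, 1): in q0 (nothing has been read yet), after reading 1 we have: the first symbol was 1 (trap state) → q2
  δ(q1, 0): in q1 (the first symbol was 0), after reading 0 we have: the first symbol was 0 → q1
  δ(q1, 1): in q1 (the first symbol was 0), after reading 1 we have: the first symbol was 0 → q1
  δ(q2, 0): in q2 (the first symbol was 1 (trap state)), after reading 0 we have: the first symbol was 1 (trap state) → q2
  δ(q2, 1): in q2 (the first symbol was 1 (trap state)), after reading 1 we have: the first symbol was 1 (trap state) → q2
A string is accepted iff it ends in {q1}, i.e. the first symbol was 0.
Language: All binary strings starting with 0

Final answer: All binary strings starting with 0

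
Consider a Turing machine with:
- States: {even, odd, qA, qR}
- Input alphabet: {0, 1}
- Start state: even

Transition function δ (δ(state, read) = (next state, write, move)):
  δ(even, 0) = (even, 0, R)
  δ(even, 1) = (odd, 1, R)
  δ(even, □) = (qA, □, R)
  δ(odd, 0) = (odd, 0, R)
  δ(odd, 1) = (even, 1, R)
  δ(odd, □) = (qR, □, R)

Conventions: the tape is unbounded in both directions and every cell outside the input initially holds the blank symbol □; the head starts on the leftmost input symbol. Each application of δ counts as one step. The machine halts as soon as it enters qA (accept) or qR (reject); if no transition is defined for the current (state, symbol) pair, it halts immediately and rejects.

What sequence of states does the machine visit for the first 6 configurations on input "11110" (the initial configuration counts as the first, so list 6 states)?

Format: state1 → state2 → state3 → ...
Step 0: [even]11110 (head at position 0)
Step 1: δ(even, 1) = (odd, 1, R)  ⊢  1[odd]1110 (head at position 1)
Step 2: δ(odd, 1) = (even, 1, R)  ⊢  11[even]110 (head at position 2)
Step 3: δ(even, 1) = (odd, 1, R)  ⊢  111[odd]10 (head at position 3)
Step 4: δ(odd, 1) = (even, 1, R)  ⊢  1111[even]0 (head at position 4)
Step 5: δ(even, 0) = (even, 0, R)  ⊢  11110[even]□ (head at position 5)
Reading off the states of these 6 configurations: even → odd → even → odd → even → even

Final answer: even → odd → even → odd → even → even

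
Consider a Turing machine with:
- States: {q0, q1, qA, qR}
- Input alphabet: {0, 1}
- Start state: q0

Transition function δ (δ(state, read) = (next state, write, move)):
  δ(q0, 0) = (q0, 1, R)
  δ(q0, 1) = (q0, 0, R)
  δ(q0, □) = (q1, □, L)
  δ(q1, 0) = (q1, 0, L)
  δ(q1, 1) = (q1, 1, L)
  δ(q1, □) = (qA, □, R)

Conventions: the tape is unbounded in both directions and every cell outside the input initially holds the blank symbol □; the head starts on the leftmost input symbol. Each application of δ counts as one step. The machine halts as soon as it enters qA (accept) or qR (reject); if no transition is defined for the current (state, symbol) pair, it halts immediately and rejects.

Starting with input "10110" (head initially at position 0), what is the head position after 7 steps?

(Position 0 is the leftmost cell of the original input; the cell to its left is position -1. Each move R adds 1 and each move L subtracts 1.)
Step 0: [q0]10110 (head at position 0)
Step 1: δ(q0, 1) = (q0, 0, R)  ⊢  0[q0]0110 (head at position 1)
Step 2: δ(q0, 0) = (q0, 1, R)  ⊢  01[q0]110 (head at position 2)
Step 3: δ(q0, 1) = (q0, 0, R)  ⊢  010[q0]10 (head at position 3)
Step 4: δ(q0, 1) = (q0, 0, R)  ⊢  0100[q0]0 (head at position 4)
Step 5: δ(q0, 0) = (q0, 1, R)  ⊢  01001[q0]□ (head at position 5)
Step 6: δ(q0, □) = (q1, □, L)  ⊢  0100[q1]1□ (head at position 4)
Step 7: δ(q1, 1) = (q1, 1, L)  ⊢  010[q1]01□ (head at position 3)
Head position after 7 steps: 3

Final answer: Position 3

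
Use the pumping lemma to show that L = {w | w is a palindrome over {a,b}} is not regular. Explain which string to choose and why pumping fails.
Language: L = {w | w is a palindrome over {a,b}} (strings that read the same forwards and backwards)
Step 1: Assume for contradiction that L is regular, with pumping length p.
Step 2: Choose s = a^p b a^p. Then s ∈ L (it reads the same forwards and backwards) and |s| ≥ p.
Step 3: Consider any decomposition s = xyz with |xy| ≤ p and |y| > 0. Since |xy| ≤ p and the first p symbols of s are all a's, y = a^k for some k with 1 ≤ k ≤ p.
Step 4: Pumping up (i = 2): xy²z = a^(p+k) b a^p. Its reverse is a^p b a^(p+k) ≠ a^(p+k) b a^p (the single b is no longer in the middle), so xy²z is not a palindrome and xy²z ∉ L.
This contradicts the pumping lemma, so L is not regular.

Final answer: Choose s = a^p b a^p. Since |xy| ≤ p, y = a^k with k ≥ 1. Then xy²z = a^(p+k) b a^p is not a palindrome, so ∉ L.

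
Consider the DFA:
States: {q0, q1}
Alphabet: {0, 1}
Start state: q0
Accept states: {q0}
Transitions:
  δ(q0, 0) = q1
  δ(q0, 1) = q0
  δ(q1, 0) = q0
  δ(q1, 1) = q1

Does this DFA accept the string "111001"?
Processing string "111001":
  q0 --1--> q0
  q0 --1--> q0
  q0 --1--> q0
  q0 --0--> q1
  q1 --0--> q0
  q0 --1--> q0
Final state: q0
Accept states: {q0}
q0 is an accept state, so the string is accepted.

Final answer: Yes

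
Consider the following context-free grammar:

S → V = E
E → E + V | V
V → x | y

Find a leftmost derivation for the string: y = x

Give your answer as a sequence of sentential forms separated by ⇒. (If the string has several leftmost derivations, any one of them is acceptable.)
Start with S.
Step 1: the leftmost non-terminal is S; apply S → V = E:  V = E
Step 2: the leftmost non-terminal is V; apply V → y:  y = E
Step 3: the leftmost non-terminal is E; apply E → V:  y = V
Step 4: the leftmost non-terminal is V; apply V → x:  y = x

Final answer: S ⇒ V = E ⇒ y = E ⇒ y = V ⇒ y = x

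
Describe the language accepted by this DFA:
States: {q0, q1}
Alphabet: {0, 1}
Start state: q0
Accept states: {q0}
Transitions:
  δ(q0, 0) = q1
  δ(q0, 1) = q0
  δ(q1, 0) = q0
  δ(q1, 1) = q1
Analyzing the DFA structure:
Start state: q0
Accept states: {q0}
Interpreting what each state remembers (checking against the transitions):
  q0: an even number of 0s has been read so far
  q1: an odd number of 0s has been read so far
  δ(q0, 0): in q0 (an even number of 0s has been read so far), after reading 0 we have: an odd number of 0s has been read so far → q1
  δ(q0, 1): in q0 (an even number of 0s has been read so far), after reading 1 we have: an even number of 0s has been read so far → q0
  δ(q1, 0): in q1 (an odd number of 0s has been read so far), after reading 0 we have: an even number of 0s has been read so far → q0
  δ(q1, 1): in q1 (an odd number of 0s has been read so far), after reading 1 we have: an odd number of 0s has been read so far → q1
A string is accepted iff it ends in {q0}, i.e. an even number of 0s has been read so far.
Language: All binary strings with an even number of 0s

Final answer: All binary strings with an even number of 0s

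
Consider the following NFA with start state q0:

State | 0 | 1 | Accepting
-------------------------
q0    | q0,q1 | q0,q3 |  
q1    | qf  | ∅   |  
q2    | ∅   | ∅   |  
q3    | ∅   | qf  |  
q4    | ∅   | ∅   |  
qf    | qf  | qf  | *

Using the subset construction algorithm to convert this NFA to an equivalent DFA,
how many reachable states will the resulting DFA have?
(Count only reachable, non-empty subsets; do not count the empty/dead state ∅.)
Start subset: {q0}
{q0}: on 0 → {q0, q1}, on 1 → {q0, q3}
{q0, q1}: on 0 → {q0, q1, qf}, on 1 → {q0, q3}
{q0, q3}: on 0 → {q0, q1}, on 1 → {q0, q3, qf}
{q0, q1, qf}: on 0 → {q0, q1, qf}, on 1 → {q0, q3, qf}
{q0, q3, qf}: on 0 → {q0, q1, qf}, on 1 → {q0, q3, qf}
Reachable non-empty subsets: {q0}, {q0, q1}, {q0, q3}, {q0, q1, qf}, {q0, q3, qf} — 5 in total.

Final answer: 5 states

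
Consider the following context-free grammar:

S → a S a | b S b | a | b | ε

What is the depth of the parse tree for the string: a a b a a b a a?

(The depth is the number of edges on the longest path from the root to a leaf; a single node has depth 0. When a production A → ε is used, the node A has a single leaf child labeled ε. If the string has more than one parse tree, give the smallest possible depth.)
The string has even length 8, so its (unique) parse tree peels off matching outer symbols: S → a S a, S → a S a, S → b S b, S → a S a, and finally S → ε for the empty middle.
The S nodes are at depths 0..4; the ε leaf under the innermost S is at depth 5 (terminal leaves are at depths 1..4).
Depth = 5.

Final answer: 5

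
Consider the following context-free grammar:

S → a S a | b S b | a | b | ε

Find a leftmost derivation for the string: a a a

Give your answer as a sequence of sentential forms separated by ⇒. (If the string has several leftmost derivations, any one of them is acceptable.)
Start with S.
Step 1: the leftmost non-terminal is S; apply S → a S a:  a S a
Step 2: the leftmost non-terminal is S; apply S → a:  a a a

Final answer: S ⇒ a S a ⇒ a a a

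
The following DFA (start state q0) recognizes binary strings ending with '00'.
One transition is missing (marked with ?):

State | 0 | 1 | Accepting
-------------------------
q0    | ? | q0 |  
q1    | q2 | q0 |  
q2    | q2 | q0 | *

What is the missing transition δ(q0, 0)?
q1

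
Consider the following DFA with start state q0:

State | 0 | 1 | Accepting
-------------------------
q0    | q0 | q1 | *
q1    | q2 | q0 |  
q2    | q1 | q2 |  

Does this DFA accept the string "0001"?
Start in q0.
Read '0': q0 → q0
Read '0': q0 → q0
Read '0': q0 → q0
Read '1': q0 → q1
Final state q1 is not accepting, so the string is rejected.

Final answer: No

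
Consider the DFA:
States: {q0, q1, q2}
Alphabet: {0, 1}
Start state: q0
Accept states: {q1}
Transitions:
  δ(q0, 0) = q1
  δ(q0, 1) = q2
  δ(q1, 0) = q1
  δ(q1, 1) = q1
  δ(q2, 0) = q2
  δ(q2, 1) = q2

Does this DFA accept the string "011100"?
Processing string "011100":
  q0 --0--> q1
  q1 --1--> q1
  q1 --1--> q1
  q1 --1--> q1
  q1 --0--> q1
  q1 --0--> q1
Final state: q1
Accept states: {q1}
q1 is an accept state, so the string is accepted.

Final answer: Yes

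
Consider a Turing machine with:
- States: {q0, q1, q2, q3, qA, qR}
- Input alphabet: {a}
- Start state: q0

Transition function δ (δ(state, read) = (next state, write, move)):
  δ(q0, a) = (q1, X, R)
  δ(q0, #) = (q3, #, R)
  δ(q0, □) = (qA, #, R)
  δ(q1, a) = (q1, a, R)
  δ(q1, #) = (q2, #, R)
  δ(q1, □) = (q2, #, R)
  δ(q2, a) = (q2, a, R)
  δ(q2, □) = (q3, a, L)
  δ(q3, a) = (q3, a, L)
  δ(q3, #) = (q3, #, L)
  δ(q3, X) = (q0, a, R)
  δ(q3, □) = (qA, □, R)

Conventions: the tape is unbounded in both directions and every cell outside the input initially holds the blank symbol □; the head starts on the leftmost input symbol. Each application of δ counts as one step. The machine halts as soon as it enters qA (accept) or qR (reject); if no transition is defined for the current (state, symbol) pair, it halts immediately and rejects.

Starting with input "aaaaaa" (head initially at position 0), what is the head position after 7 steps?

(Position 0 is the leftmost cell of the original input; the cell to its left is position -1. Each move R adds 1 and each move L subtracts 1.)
Step 0: [q0]aaaaaa (head at position 0)
Step 1: δ(q0, a) = (q1, X, R)  ⊢  X[q1]aaaaa (head at position 1)
Step 2: δ(q1, a) = (q1, a, R)  ⊢  Xa[q1]aaaa (head at position 2)
Step 3: δ(q1, a) = (q1, a, R)  ⊢  Xaa[q1]aaa (head at position 3)
Step 4: δ(q1, a) = (q1, a, R)  ⊢  Xaaa[q1]aa (head at position 4)
Step 5: δ(q1, a) = (q1, a, R)  ⊢  Xaaaa[q1]a (head at position 5)
Step 6: δ(q1, a) = (q1, a, R)  ⊢  Xaaaaa[q1]□ (head at position 6)
Step 7: δ(q1, □) = (q2, #, R)  ⊢  Xaaaaa#[q2]□ (head at position 7)
Head position after 7 steps: 7

Final answer: Position 7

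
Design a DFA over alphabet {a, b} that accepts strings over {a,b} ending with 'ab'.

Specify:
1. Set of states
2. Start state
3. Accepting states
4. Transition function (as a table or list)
One valid DFA (any DFA recognizing the same language is acceptable):
States: {q0, q1, q2}
Start: q0
Accepting: {q2}
Transitions (accepting states marked with *):
State | a | b | Accepting
-------------------------
q0    | q1 | q0 |  
q1    | q1 | q2 |  
q2    | q1 | q0 | *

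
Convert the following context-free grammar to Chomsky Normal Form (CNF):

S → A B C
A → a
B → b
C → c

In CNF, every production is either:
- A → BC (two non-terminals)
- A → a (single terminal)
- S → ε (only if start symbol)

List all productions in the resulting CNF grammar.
The grammar has no ε-productions or unit productions to eliminate.
A → a is already in CNF (single terminal) – keep it.
B → b is already in CNF (single terminal) – keep it.
C → c is already in CNF (single terminal) – keep it.
S → A B C has 3 symbols on the right: break it into binary productions S → A X0, X0 → B C.
Resulting CNF grammar (5 productions): A → a; B → b; C → c; S → A X0; X0 → B C

Final answer: A → a; B → b; C → c; S → A X0; X0 → B C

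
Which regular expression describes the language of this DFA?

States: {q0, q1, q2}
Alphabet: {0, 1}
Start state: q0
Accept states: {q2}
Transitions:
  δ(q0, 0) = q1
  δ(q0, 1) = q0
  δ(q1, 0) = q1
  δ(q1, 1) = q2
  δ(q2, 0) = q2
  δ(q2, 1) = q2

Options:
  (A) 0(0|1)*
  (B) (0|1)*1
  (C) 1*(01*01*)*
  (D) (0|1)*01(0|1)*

Testing sample strings against the DFA:
  '00111' -> accepted
  '00011' -> accepted
  '111' -> rejected
  '101' -> accepted
Checking each option for a counterexample:
  (A) 0(0|1)*: '0' is rejected by the DFA but matches the regex → eliminated
  (B) (0|1)*1: '1' is rejected by the DFA but matches the regex → eliminated
  (C) 1*(01*01*)*: ε is rejected by the DFA but matches the regex → eliminated
  (D) (0|1)*01(0|1)*: agrees with the DFA on all strings of length ≤ 4
Only (D) (0|1)*01(0|1)* is consistent with the DFA.

Final answer: (D) (0|1)*01(0|1)*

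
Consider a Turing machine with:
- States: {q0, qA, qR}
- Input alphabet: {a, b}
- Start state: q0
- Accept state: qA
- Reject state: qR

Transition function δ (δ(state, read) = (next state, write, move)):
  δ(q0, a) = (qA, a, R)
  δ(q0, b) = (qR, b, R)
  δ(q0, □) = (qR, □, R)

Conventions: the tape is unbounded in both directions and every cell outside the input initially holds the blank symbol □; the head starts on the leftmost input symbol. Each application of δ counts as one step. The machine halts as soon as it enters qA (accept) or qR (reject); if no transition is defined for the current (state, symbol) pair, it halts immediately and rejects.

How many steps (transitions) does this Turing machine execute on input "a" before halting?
Step 0: [q0]a (head at position 0)
Step 1: δ(q0, a) = (qA, a, R)  ⊢  a[qA]□ (head at position 1)
The machine is in qA, so it halts and accepts.
Number of transitions executed: 1.

Final answer: 1 steps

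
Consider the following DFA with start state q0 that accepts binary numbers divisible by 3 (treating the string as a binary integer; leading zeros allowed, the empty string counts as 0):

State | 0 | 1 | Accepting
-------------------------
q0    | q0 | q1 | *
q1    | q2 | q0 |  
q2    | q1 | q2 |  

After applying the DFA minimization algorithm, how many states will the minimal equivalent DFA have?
All 3 states are reachable from q0, so none can be removed as unreachable.
Table-filling: first mark every (accepting, non-accepting) pair as distinguishable (accepting: {q0}; non-accepting: {q1, q2}).
Round 1: (q1, q2) on '1' go to q0 and q2, already distinguishable → mark.
Every pair of states is distinguishable, so the DFA is already minimal.
Equivalence classes: {q0}, {q1}, {q2} → 3 states.

Final answer: 3 states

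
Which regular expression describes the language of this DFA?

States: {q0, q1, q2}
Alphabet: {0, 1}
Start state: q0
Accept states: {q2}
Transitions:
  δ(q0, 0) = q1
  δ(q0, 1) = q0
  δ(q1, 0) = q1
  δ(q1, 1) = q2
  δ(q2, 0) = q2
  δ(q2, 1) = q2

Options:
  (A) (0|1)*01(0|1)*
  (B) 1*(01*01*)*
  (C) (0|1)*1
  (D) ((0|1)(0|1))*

Testing sample strings against the DFA:
  '0111' -> accepted
  '10' -> rejected
  '111' -> rejected
  '00' -> rejected
Checking each option for a counterexample:
  (A) (0|1)*01(0|1)*: agrees with the DFA on all strings of length ≤ 4
  (B) 1*(01*01*)*: ε is rejected by the DFA but matches the regex → eliminated
  (C) (0|1)*1: '1' is rejected by the DFA but matches the regex → eliminated
  (D) ((0|1)(0|1))*: ε is rejected by the DFA but matches the regex → eliminated
Only (A) (0|1)*01(0|1)* is consistent with the DFA.

Final answer: (A) (0|1)*01(0|1)*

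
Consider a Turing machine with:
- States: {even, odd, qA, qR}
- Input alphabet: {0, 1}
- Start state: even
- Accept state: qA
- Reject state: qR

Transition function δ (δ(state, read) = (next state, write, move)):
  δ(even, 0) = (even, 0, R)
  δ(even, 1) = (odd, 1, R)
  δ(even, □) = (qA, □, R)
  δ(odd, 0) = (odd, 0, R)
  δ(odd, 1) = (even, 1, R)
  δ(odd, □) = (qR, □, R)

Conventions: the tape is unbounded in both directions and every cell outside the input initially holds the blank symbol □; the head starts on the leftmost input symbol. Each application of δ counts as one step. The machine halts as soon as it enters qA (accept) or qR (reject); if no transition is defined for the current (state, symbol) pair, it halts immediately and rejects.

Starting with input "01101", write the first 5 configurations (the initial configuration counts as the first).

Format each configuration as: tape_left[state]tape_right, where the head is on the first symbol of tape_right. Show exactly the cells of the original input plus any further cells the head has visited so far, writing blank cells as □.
Step 0: [even]01101 (head at position 0)
Step 1: δ(even, 0) = (even, 0, R)  ⊢  0[even]1101 (head at position 1)
Step 2: δ(even, 1) = (odd, 1, R)  ⊢  01[odd]101 (head at position 2)
Step 3: δ(odd, 1) = (even, 1, R)  ⊢  011[even]01 (head at position 3)
Step 4: δ(even, 0) = (even, 0, R)  ⊢  0110[even]1 (head at position 4)

Final answer: [even]01101 ⊢ 0[even]1101 ⊢ 01[odd]101 ⊢ 011[even]01 ⊢ 0110[even]1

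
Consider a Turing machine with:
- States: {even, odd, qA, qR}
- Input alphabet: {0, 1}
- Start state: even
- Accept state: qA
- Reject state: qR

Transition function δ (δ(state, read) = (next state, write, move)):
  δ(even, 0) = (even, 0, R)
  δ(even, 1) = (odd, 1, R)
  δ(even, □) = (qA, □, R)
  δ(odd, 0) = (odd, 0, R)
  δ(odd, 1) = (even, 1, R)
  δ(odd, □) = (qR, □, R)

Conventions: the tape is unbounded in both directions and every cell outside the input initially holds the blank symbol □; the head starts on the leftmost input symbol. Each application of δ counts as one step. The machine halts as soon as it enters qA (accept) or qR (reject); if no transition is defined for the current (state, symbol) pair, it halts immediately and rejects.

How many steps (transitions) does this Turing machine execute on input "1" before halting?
Step 0: [even]1 (head at position 0)
Step 1: δ(even, 1) = (odd, 1, R)  ⊢  1[odd]□ (head at position 1)
Step 2: δ(odd, □) = (qR, □, R)  ⊢  1□[qR]□ (head at position 2)
The machine is in qR, so it halts and rejects.
Number of transitions executed: 2.

Final answer: 2 steps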